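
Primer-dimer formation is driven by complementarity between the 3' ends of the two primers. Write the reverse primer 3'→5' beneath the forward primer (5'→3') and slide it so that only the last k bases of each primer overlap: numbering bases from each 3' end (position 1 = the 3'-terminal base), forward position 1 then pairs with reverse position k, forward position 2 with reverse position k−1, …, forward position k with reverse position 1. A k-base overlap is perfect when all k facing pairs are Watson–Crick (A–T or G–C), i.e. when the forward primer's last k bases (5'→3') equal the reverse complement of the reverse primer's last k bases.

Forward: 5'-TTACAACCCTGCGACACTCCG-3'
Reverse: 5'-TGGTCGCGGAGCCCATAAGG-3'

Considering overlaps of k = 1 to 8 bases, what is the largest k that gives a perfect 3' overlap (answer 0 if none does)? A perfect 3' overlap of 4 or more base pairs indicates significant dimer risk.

Last 8 bases (5'→3') — forward …ACACTCCG, reverse …CCATAAGG.
Reverse complement of the reverse primer's last 8 bases: CCTTATGG; its first k bases are the reverse complement of the reverse primer's last k bases, so a perfect k-base overlap needs the forward primer's last k bases to equal them.
Comparing (forward last k vs required): k=1: G vs C ✗; k=2: CG vs CC ✗; k=3: CCG vs CCT ✗; k=4: TCCG vs CCTT ✗; k=5: CTCCG vs CCTTA ✗; k=6: ACTCCG vs CCTTAT ✗; k=7: CACTCCG vs CCTTATG ✗; k=8: ACACTCCG vs CCTTATGG ✗.
No overlap length from 1 to 8 is perfect, so the longest perfect 3' overlap is 0.

Longest perfect overlap: 0 complementary base pairs; below the dimer-risk threshold (threshold 4).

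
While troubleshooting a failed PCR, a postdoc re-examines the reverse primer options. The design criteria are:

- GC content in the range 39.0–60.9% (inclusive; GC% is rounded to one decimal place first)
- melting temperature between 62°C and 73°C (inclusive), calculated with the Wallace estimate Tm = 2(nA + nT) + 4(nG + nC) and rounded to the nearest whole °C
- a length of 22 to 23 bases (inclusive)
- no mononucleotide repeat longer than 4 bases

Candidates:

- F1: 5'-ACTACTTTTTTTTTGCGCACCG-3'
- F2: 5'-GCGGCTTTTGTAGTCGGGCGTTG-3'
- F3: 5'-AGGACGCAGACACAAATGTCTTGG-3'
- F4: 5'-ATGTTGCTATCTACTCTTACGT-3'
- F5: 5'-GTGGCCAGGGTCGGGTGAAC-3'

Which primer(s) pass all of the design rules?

None of the candidates satisfy all criteria.

F1 (22 nt, A=3 T=10 G=3 C=6): GC 9/22 = 40.9% ✓; Tm = 2·13 + 4·9 = 62°C ✓; length 22 ✓; longest run = 9, exceeds 4 ✗ — fails.
F2 (23 nt, A=1 T=8 G=10 C=4): GC 14/23 = 60.9% ✓; Tm = 2·9 + 4·14 = 74°C, outside 62–73°C ✗; length 23 ✓; longest run = 4 ✓ — fails.
F3 (24 nt, A=8 T=4 G=7 C=5): GC 12/24 = 50.0% ✓; Tm = 2·12 + 4·12 = 72°C ✓; length 24, outside 22–23 ✗; longest run = 3 ✓ — fails.
F4 (22 nt, A=4 T=10 G=3 C=5): GC 8/22 = 36.4%, outside 39.0–60.9% ✗; Tm = 2·14 + 4·8 = 60°C, outside 62–73°C ✗; length 22 ✓; longest run = 2 ✓ — fails.
F5 (20 nt, A=3 T=3 G=10 C=4): GC 14/20 = 70.0%, outside 39.0–60.9% ✗; Tm = 2·6 + 4·14 = 68°C ✓; length 20, outside 22–23 ✗; longest run = 3 ✓ — fails.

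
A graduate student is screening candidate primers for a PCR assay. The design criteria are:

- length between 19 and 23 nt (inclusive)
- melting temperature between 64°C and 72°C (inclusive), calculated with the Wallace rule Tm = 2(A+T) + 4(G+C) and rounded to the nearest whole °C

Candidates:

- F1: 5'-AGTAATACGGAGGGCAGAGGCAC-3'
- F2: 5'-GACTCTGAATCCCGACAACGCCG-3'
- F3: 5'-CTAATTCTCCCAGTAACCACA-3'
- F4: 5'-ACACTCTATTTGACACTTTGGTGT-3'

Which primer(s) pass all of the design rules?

F1 (23 nt, A=8 T=2 G=9 C=4): length 23 ✓; Tm = 2·10 + 4·13 = 72°C ✓ — passes.
F2 (23 nt, A=6 T=3 G=5 C=9): length 23 ✓; Tm = 2·9 + 4·14 = 74°C, outside 64–72°C ✗ — fails.
F3 (21 nt, A=7 T=5 G=1 C=8): length 21 ✓; Tm = 2·12 + 4·9 = 60°C, outside 64–72°C ✗ — fails.
F4 (24 nt, A=5 T=10 G=4 C=5): length 24, outside 19–23 ✗; Tm = 2·15 + 4·9 = 66°C ✓ — fails.

F1 only.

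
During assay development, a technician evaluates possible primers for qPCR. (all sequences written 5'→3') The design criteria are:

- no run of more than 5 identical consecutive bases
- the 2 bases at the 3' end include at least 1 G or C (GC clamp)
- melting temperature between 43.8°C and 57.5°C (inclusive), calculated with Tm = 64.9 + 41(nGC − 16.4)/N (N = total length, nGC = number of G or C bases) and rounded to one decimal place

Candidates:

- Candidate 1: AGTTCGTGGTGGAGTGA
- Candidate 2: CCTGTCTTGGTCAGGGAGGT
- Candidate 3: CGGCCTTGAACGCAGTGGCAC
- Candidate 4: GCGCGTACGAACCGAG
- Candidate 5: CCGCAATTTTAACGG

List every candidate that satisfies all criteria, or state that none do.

Candidate 1 (17 nt, A=3 T=5 G=8 C=1): longest run = 2 ✓; 3' end GA has 1 G/C ✓; Tm = 64.9 + 41·(9 − 16.4)/17 = 47.1°C ✓ — passes.
Candidate 2 (20 nt, A=2 T=6 G=8 C=4): longest run = 3 ✓; 3' end GT has 1 G/C ✓; Tm = 64.9 + 41·(12 − 16.4)/20 = 55.9°C ✓ — passes.
Candidate 3 (21 nt, A=4 T=3 G=7 C=7): longest run = 2 ✓; 3' end AC has 1 G/C ✓; Tm = 64.9 + 41·(14 − 16.4)/21 = 60.2°C, outside 43.8–57.5°C ✗ — fails.
Candidate 4 (16 nt, A=4 T=1 G=6 C=5): longest run = 2 ✓; 3' end AG has 1 G/C ✓; Tm = 64.9 + 41·(11 − 16.4)/16 = 51.1°C ✓ — passes.
Candidate 5 (15 nt, A=4 T=4 G=3 C=4): longest run = 4 ✓; 3' end GG has 2 G/C ✓; Tm = 64.9 + 41·(7 − 16.4)/15 = 39.2°C, outside 43.8–57.5°C ✗ — fails.

Candidate 1, Candidate 2 and Candidate 4.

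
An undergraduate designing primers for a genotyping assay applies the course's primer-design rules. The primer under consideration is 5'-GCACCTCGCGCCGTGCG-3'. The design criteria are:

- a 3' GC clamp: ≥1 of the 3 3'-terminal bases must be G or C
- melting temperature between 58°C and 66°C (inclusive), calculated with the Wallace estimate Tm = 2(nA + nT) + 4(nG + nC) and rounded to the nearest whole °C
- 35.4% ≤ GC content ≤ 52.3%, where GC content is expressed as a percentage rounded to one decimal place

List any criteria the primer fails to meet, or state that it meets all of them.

Base counts: A=1, T=2, G=6, C=8 (length 17).
GC clamp: 3' end GCG has 3 G/C ✓
Tm: Tm = 2·3 + 4·14 = 62°C ✓
GC content: GC 14/17 = 82.4%, outside 35.4–52.3% ✗

Fails: GC content.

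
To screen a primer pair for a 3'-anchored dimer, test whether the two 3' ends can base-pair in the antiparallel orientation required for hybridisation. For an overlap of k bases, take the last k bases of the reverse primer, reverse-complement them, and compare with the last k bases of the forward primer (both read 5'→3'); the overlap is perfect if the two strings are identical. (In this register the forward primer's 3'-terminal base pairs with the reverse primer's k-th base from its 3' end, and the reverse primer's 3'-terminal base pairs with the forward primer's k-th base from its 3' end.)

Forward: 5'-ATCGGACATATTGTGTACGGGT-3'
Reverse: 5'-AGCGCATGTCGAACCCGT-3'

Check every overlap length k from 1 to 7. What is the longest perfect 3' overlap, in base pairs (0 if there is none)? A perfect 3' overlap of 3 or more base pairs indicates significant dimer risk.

Last 7 bases (5'→3') — forward …TACGGGT, reverse …AACCCGT.
Reverse complement of the reverse primer's last 7 bases: ACGGGTT; its first k bases are the reverse complement of the reverse primer's last k bases, so a perfect k-base overlap needs the forward primer's last k bases to equal them.
Comparing (forward last k vs required): k=1: T vs A ✗; k=2: GT vs AC ✗; k=3: GGT vs ACG ✗; k=4: GGGT vs ACGG ✗; k=5: CGGGT vs ACGGG ✗; k=6: ACGGGT vs ACGGGT ✓; k=7: TACGGGT vs ACGGGTT ✗.
Only k = 6 is perfect, so the longest perfect 3' overlap is 6.

Longest perfect overlap: 6 complementary base pairs; significant dimer risk (threshold 3).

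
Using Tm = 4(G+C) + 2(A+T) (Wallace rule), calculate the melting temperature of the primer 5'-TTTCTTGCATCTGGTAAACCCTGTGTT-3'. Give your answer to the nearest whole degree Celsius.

Base counts: A=4, T=12, G=5, C=6 (length 27).
Tm = 2·(4+12) + 4·(5+6) = 2·16 + 4·11 = 32 + 44 = 76°C.

76°C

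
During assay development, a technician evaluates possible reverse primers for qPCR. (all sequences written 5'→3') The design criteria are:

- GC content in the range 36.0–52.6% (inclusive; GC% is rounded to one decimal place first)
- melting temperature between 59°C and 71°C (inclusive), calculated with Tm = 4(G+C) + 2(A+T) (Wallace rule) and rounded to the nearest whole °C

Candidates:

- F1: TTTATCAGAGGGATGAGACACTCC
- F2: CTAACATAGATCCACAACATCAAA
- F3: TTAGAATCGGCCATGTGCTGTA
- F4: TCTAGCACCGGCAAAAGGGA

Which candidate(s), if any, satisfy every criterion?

F1 (24 nt, A=7 T=6 G=6 C=5): GC 11/24 = 45.8% ✓; Tm = 2·13 + 4·11 = 70°C ✓ — passes.
F2 (24 nt, A=12 T=4 G=1 C=7): GC 8/24 = 33.3%, outside 36.0–52.6% ✗; Tm = 2·16 + 4·8 = 64°C ✓ — fails.
F3 (22 nt, A=5 T=7 G=6 C=4): GC 10/22 = 45.5% ✓; Tm = 2·12 + 4·10 = 64°C ✓ — passes.
F4 (20 nt, A=7 T=2 G=6 C=5): GC 11/20 = 55.0%, outside 36.0–52.6% ✗; Tm = 2·9 + 4·11 = 62°C ✓ — fails.

F1 and F3.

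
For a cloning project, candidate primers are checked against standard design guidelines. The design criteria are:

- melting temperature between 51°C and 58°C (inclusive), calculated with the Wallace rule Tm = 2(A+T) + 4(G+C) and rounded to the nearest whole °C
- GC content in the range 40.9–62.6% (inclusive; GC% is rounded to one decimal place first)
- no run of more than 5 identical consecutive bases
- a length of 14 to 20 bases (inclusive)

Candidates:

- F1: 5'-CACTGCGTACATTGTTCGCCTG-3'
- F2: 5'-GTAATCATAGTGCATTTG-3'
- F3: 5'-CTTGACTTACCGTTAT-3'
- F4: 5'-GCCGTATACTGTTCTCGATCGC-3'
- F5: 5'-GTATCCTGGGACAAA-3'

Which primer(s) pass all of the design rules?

None of the candidates satisfy all criteria.

F1 (22 nt, A=3 T=7 G=5 C=7): Tm = 2·10 + 4·12 = 68°C, outside 51–58°C ✗; GC 12/22 = 54.5% ✓; longest run = 2 ✓; length 22, outside 14–20 ✗ — fails.
F2 (18 nt, A=5 T=7 G=4 C=2): Tm = 2·12 + 4·6 = 48°C, outside 51–58°C ✗; GC 6/18 = 33.3%, outside 40.9–62.6% ✗; longest run = 3 ✓; length 18 ✓ — fails.
F3 (16 nt, A=3 T=7 G=2 C=4): Tm = 2·10 + 4·6 = 44°C, outside 51–58°C ✗; GC 6/16 = 37.5%, outside 40.9–62.6% ✗; longest run = 2 ✓; length 16 ✓ — fails.
F4 (22 nt, A=3 T=7 G=5 C=7): Tm = 2·10 + 4·12 = 68°C, outside 51–58°C ✗; GC 12/22 = 54.5% ✓; longest run = 2 ✓; length 22, outside 14–20 ✗ — fails.
F5 (15 nt, A=5 T=3 G=4 C=3): Tm = 2·8 + 4·7 = 44°C, outside 51–58°C ✗; GC 7/15 = 46.7% ✓; longest run = 3 ✓; length 15 ✓ — fails.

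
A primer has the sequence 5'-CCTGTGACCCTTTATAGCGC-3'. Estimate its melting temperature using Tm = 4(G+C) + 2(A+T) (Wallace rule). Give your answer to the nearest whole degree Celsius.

62°C

Base counts: A=3, T=6, G=4, C=7 (length 20).
Tm = 2·(3+6) + 4·(4+7) = 2·9 + 4·11 = 18 + 44 = 62°C.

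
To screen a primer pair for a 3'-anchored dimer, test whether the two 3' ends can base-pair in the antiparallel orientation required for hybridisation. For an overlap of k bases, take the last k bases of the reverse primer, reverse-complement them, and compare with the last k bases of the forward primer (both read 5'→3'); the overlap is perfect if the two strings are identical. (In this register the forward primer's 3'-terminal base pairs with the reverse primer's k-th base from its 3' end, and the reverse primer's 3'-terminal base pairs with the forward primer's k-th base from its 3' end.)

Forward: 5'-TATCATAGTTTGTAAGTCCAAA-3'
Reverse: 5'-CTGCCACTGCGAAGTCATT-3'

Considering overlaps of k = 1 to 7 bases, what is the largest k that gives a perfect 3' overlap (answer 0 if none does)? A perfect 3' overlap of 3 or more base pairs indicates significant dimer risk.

Last 7 bases (5'→3') — forward …GTCCAAA, reverse …AGTCATT.
Reverse complement of the reverse primer's last 7 bases: AATGACT; its first k bases are the reverse complement of the reverse primer's last k bases, so a perfect k-base overlap needs the forward primer's last k bases to equal them.
Comparing (forward last k vs required): k=1: A vs A ✓; k=2: AA vs AA ✓; k=3: AAA vs AAT ✗; k=4: CAAA vs AATG ✗; k=5: CCAAA vs AATGA ✗; k=6: TCCAAA vs AATGAC ✗; k=7: GTCCAAA vs AATGACT ✗.
Perfect overlaps at k = 1, 2; the largest is 2.

Longest perfect overlap: 2 complementary base pairs; below the dimer-risk threshold (threshold 3).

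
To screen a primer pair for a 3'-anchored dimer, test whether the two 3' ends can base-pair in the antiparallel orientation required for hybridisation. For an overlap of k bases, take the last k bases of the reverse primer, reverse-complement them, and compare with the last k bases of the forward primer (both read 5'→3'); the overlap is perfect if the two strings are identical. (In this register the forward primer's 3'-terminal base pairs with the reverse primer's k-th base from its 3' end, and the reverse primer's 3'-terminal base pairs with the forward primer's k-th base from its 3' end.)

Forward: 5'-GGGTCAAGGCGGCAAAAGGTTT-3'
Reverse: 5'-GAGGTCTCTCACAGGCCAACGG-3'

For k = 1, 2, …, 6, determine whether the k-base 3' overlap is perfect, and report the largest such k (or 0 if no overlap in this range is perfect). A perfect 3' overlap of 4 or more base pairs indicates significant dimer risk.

Longest perfect overlap: 0 complementary base pairs; below the dimer-risk threshold (threshold 4).

Last 6 bases (5'→3') — forward …AGGTTT, reverse …CAACGG.
Reverse complement of the reverse primer's last 6 bases: CCGTTG; its first k bases are the reverse complement of the reverse primer's last k bases, so a perfect k-base overlap needs the forward primer's last k bases to equal them.
Comparing (forward last k vs required): k=1: T vs C ✗; k=2: TT vs CC ✗; k=3: TTT vs CCG ✗; k=4: GTTT vs CCGT ✗; k=5: GGTTT vs CCGTT ✗; k=6: AGGTTT vs CCGTTG ✗.
No overlap length from 1 to 6 is perfect, so the longest perfect 3' overlap is 0.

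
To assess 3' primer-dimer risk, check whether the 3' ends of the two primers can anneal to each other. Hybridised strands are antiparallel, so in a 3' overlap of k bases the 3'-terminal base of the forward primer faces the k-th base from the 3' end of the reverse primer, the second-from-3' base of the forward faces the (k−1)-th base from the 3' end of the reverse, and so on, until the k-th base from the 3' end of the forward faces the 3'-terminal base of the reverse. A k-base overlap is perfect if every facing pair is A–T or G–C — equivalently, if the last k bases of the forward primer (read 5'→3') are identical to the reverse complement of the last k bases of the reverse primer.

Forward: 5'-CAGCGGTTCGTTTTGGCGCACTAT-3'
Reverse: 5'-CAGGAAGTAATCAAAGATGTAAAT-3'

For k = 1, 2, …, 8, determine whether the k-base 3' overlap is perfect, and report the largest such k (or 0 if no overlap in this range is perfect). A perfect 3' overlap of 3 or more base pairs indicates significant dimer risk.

Last 8 bases (5'→3') — forward …CGCACTAT, reverse …ATGTAAAT.
Reverse complement of the reverse primer's last 8 bases: ATTTACAT; its first k bases are the reverse complement of the reverse primer's last k bases, so a perfect k-base overlap needs the forward primer's last k bases to equal them.
Comparing (forward last k vs required): k=1: T vs A ✗; k=2: AT vs AT ✓; k=3: TAT vs ATT ✗; k=4: CTAT vs ATTT ✗; k=5: ACTAT vs ATTTA ✗; k=6: CACTAT vs ATTTAC ✗; k=7: GCACTAT vs ATTTACA ✗; k=8: CGCACTAT vs ATTTACAT ✗.
Only k = 2 is perfect, so the longest perfect 3' overlap is 2.

Longest perfect overlap: 2 complementary base pairs; below the dimer-risk threshold (threshold 3).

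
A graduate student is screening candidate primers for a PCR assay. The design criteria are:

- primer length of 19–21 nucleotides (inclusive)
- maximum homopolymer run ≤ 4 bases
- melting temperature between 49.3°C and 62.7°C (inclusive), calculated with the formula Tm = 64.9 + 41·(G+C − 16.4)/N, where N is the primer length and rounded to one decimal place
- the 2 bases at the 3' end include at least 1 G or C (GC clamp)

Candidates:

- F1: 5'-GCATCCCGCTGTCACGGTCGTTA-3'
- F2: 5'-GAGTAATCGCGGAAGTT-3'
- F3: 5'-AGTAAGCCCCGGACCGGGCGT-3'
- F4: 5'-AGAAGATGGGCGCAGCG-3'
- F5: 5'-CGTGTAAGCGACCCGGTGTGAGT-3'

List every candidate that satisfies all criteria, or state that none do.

F3 only.

F1 (23 nt, A=3 T=6 G=6 C=8): length 23, outside 19–21 ✗; longest run = 3 ✓; Tm = 64.9 + 41·(14 − 16.4)/23 = 60.6°C ✓; 3' end TA has 0 G/C, need ≥1 ✗ — fails.
F2 (17 nt, A=5 T=4 G=6 C=2): length 17, outside 19–21 ✗; longest run = 2 ✓; Tm = 64.9 + 41·(8 − 16.4)/17 = 44.6°C, outside 49.3–62.7°C ✗; 3' end TT has 0 G/C, need ≥1 ✗ — fails.
F3 (21 nt, A=4 T=2 G=8 C=7): length 21 ✓; longest run = 4 ✓; Tm = 64.9 + 41·(15 − 16.4)/21 = 62.2°C ✓; 3' end GT has 1 G/C ✓ — passes.
F4 (17 nt, A=5 T=1 G=8 C=3): length 17, outside 19–21 ✗; longest run = 3 ✓; Tm = 64.9 + 41·(11 − 16.4)/17 = 51.9°C ✓; 3' end CG has 2 G/C ✓ — fails.
F5 (23 nt, A=4 T=5 G=9 C=5): length 23, outside 19–21 ✗; longest run = 3 ✓; Tm = 64.9 + 41·(14 − 16.4)/23 = 60.6°C ✓; 3' end GT has 1 G/C ✓ — fails.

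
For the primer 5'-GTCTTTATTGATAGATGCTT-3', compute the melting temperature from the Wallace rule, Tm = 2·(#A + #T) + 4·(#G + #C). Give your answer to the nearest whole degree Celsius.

Base counts: A=4, T=10, G=4, C=2 (length 20).
Tm = 2·(4+10) + 4·(4+2) = 2·14 + 4·6 = 28 + 24 = 52°C.

52°C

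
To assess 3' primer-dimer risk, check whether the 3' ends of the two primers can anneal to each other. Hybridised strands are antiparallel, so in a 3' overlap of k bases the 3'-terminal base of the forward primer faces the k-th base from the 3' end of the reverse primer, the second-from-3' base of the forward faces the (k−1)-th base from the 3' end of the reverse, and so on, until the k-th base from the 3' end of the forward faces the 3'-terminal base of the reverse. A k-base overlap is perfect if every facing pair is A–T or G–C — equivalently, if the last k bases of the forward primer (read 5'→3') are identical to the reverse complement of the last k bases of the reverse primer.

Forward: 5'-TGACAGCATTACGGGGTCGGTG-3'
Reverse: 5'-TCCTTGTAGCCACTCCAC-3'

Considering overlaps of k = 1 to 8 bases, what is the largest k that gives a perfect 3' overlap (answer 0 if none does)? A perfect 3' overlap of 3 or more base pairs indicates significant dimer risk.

Last 8 bases (5'→3') — forward …GGTCGGTG, reverse …CACTCCAC.
Reverse complement of the reverse primer's last 8 bases: GTGGAGTG; its first k bases are the reverse complement of the reverse primer's last k bases, so a perfect k-base overlap needs the forward primer's last k bases to equal them.
Comparing (forward last k vs required): k=1: G vs G ✓; k=2: TG vs GT ✗; k=3: GTG vs GTG ✓; k=4: GGTG vs GTGG ✗; k=5: CGGTG vs GTGGA ✗; k=6: TCGGTG vs GTGGAG ✗; k=7: GTCGGTG vs GTGGAGT ✗; k=8: GGTCGGTG vs GTGGAGTG ✗.
Perfect overlaps at k = 1, 3; the largest is 3.

Longest perfect overlap: 3 complementary base pairs; significant dimer risk (threshold 3).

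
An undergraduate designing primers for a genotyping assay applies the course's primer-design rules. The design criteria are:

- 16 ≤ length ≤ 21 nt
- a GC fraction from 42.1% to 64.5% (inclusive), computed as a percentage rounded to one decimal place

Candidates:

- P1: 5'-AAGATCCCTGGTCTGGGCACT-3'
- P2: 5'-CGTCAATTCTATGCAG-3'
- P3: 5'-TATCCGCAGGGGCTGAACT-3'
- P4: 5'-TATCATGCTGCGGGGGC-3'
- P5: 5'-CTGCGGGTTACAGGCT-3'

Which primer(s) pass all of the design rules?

P1, P2, P3 and P5.

P1 (21 nt, A=4 T=5 G=6 C=6): length 21 ✓; GC 12/21 = 57.1% ✓ — passes.
P2 (16 nt, A=4 T=5 G=3 C=4): length 16 ✓; GC 7/16 = 43.8% ✓ — passes.
P3 (19 nt, A=4 T=4 G=6 C=5): length 19 ✓; GC 11/19 = 57.9% ✓ — passes.
P4 (17 nt, A=2 T=4 G=7 C=4): length 17 ✓; GC 11/17 = 64.7%, outside 42.1–64.5% ✗ — fails.
P5 (16 nt, A=2 T=4 G=6 C=4): length 16 ✓; GC 10/16 = 62.5% ✓ — passes.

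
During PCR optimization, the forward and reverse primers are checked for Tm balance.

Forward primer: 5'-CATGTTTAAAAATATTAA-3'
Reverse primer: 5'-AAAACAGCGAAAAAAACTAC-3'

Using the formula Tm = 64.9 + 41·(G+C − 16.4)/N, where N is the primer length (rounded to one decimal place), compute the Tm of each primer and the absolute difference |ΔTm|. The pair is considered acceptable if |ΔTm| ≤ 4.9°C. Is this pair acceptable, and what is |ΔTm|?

Forward: G+C = 2, N = 18 → Tm = 64.9 + 41·(2 − 16.4)/18 = 32.1°C.
Reverse: G+C = 6, N = 20 → Tm = 64.9 + 41·(6 − 16.4)/20 = 43.6°C.
|ΔTm| = |32.1 − 43.6| = 11.5°C, > 4.9°C.

|ΔTm| = 11.5°C; the pair is not acceptable.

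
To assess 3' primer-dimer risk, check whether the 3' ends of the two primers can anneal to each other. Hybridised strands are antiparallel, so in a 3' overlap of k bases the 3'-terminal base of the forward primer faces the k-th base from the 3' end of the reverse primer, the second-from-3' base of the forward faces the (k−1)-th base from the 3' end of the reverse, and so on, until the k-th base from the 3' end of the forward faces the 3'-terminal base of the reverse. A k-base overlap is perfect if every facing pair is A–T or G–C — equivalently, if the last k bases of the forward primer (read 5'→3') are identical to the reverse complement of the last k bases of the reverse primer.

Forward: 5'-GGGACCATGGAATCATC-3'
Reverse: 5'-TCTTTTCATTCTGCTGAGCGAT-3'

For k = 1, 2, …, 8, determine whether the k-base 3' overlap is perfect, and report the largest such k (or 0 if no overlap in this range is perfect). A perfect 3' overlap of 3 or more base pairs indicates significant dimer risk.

Longest perfect overlap: 3 complementary base pairs; significant dimer risk (threshold 3).

Last 8 bases (5'→3') — forward …GAATCATC, reverse …TGAGCGAT.
Reverse complement of the reverse primer's last 8 bases: ATCGCTCA; its first k bases are the reverse complement of the reverse primer's last k bases, so a perfect k-base overlap needs the forward primer's last k bases to equal them.
Comparing (forward last k vs required): k=1: C vs A ✗; k=2: TC vs AT ✗; k=3: ATC vs ATC ✓; k=4: CATC vs ATCG ✗; k=5: TCATC vs ATCGC ✗; k=6: ATCATC vs ATCGCT ✗; k=7: AATCATC vs ATCGCTC ✗; k=8: GAATCATC vs ATCGCTCA ✗.
Only k = 3 is perfect, so the longest perfect 3' overlap is 3.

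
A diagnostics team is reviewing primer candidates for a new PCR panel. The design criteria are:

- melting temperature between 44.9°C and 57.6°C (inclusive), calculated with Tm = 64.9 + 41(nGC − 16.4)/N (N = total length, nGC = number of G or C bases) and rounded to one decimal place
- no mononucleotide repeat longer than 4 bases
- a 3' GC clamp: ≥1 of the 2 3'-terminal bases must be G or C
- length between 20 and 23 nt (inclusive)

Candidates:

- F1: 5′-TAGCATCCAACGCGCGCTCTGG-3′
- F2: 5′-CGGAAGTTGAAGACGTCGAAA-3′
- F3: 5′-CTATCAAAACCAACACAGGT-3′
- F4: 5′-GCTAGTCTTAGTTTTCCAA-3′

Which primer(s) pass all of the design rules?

F3 only.

F1 (22 nt, A=4 T=4 G=6 C=8): Tm = 64.9 + 41·(14 − 16.4)/22 = 60.4°C, outside 44.9–57.6°C ✗; longest run = 2 ✓; 3' end GG has 2 G/C ✓; length 22 ✓ — fails.
F2 (21 nt, A=8 T=3 G=7 C=3): Tm = 64.9 + 41·(10 − 16.4)/21 = 52.4°C ✓; longest run = 3 ✓; 3' end AA has 0 G/C, need ≥1 ✗; length 21 ✓ — fails.
F3 (20 nt, A=9 T=3 G=2 C=6): Tm = 64.9 + 41·(8 − 16.4)/20 = 47.7°C ✓; longest run = 4 ✓; 3' end GT has 1 G/C ✓; length 20 ✓ — passes.
F4 (19 nt, A=4 T=8 G=3 C=4): Tm = 64.9 + 41·(7 − 16.4)/19 = 44.6°C, outside 44.9–57.6°C ✗; longest run = 4 ✓; 3' end AA has 0 G/C, need ≥1 ✗; length 19, outside 20–23 ✗ — fails.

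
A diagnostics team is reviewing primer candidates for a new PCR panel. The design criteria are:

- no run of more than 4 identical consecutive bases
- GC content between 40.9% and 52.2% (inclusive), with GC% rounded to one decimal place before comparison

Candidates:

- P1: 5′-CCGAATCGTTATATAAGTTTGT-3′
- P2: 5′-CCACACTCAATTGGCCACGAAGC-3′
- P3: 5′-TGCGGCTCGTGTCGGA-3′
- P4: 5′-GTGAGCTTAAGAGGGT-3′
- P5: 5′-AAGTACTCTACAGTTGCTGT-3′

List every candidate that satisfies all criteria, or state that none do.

P1 (22 nt, A=6 T=9 G=4 C=3): longest run = 3 ✓; GC 7/22 = 31.8%, outside 40.9–52.2% ✗ — fails.
P2 (23 nt, A=7 T=3 G=4 C=9): longest run = 2 ✓; GC 13/23 = 56.5%, outside 40.9–52.2% ✗ — fails.
P3 (16 nt, A=1 T=4 G=7 C=4): longest run = 2 ✓; GC 11/16 = 68.8%, outside 40.9–52.2% ✗ — fails.
P4 (16 nt, A=4 T=4 G=7 C=1): longest run = 3 ✓; GC 8/16 = 50.0% ✓ — passes.
P5 (20 nt, A=5 T=7 G=4 C=4): longest run = 2 ✓; GC 8/20 = 40.0%, outside 40.9–52.2% ✗ — fails.

P4 only.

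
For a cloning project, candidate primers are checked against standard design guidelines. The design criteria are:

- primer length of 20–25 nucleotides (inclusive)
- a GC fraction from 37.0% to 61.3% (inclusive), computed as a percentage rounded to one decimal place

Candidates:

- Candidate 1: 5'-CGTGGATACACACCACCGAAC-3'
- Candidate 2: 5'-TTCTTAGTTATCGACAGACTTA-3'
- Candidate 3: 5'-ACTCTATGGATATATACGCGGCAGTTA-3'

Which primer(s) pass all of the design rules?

Candidate 1 (21 nt, A=7 T=2 G=4 C=8): length 21 ✓; GC 12/21 = 57.1% ✓ — passes.
Candidate 2 (22 nt, A=6 T=9 G=3 C=4): length 22 ✓; GC 7/22 = 31.8%, outside 37.0–61.3% ✗ — fails.
Candidate 3 (27 nt, A=8 T=8 G=6 C=5): length 27, outside 20–25 ✗; GC 11/27 = 40.7% ✓ — fails.

Candidate 1 only.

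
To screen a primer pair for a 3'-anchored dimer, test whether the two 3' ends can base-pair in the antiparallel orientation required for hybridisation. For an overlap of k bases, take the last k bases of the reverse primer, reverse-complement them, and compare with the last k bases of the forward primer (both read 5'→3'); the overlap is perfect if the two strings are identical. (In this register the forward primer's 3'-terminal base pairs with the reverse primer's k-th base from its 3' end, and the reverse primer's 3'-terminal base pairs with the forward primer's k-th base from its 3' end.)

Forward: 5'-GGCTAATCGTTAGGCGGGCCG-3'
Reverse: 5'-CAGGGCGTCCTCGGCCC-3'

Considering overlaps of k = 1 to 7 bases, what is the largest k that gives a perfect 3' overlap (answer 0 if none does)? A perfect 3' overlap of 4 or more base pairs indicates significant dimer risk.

Last 7 bases (5'→3') — forward …CGGGCCG, reverse …TCGGCCC.
Reverse complement of the reverse primer's last 7 bases: GGGCCGA; its first k bases are the reverse complement of the reverse primer's last k bases, so a perfect k-base overlap needs the forward primer's last k bases to equal them.
Comparing (forward last k vs required): k=1: G vs G ✓; k=2: CG vs GG ✗; k=3: CCG vs GGG ✗; k=4: GCCG vs GGGC ✗; k=5: GGCCG vs GGGCC ✗; k=6: GGGCCG vs GGGCCG ✓; k=7: CGGGCCG vs GGGCCGA ✗.
Perfect overlaps at k = 1, 6; the largest is 6.

Longest perfect overlap: 6 complementary base pairs; significant dimer risk (threshold 4).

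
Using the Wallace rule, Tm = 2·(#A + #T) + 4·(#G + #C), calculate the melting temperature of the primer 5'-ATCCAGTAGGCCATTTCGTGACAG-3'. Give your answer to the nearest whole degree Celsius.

72°C

Base counts: A=6, T=6, G=6, C=6 (length 24).
Tm = 2·(6+6) + 4·(6+6) = 2·12 + 4·12 = 24 + 48 = 72°C.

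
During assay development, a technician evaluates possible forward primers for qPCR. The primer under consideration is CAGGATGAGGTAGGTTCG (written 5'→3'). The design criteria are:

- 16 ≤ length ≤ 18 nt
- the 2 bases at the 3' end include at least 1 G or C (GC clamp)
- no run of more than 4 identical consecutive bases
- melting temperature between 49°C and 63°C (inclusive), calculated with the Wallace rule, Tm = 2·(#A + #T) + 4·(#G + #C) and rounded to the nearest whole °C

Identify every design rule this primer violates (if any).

Base counts: A=4, T=4, G=8, C=2 (length 18).
length: length 18 ✓
GC clamp: 3' end CG has 2 G/C ✓
homopolymer run: longest run = 2 ✓
Tm: Tm = 2·8 + 4·10 = 56°C ✓

Meets all criteria.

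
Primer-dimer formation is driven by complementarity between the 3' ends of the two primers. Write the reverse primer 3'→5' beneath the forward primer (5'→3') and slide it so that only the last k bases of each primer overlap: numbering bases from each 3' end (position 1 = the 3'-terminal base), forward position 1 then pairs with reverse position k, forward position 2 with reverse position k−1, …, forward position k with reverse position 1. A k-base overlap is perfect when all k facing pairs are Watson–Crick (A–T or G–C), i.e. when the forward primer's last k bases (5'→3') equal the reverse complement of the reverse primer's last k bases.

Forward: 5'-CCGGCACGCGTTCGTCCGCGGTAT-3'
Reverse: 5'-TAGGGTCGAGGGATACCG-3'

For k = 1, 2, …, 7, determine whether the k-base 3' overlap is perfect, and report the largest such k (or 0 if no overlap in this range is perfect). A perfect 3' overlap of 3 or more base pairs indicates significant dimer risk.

Last 7 bases (5'→3') — forward …GCGGTAT, reverse …GATACCG.
Reverse complement of the reverse primer's last 7 bases: CGGTATC; its first k bases are the reverse complement of the reverse primer's last k bases, so a perfect k-base overlap needs the forward primer's last k bases to equal them.
Comparing (forward last k vs required): k=1: T vs C ✗; k=2: AT vs CG ✗; k=3: TAT vs CGG ✗; k=4: GTAT vs CGGT ✗; k=5: GGTAT vs CGGTA ✗; k=6: CGGTAT vs CGGTAT ✓; k=7: GCGGTAT vs CGGTATC ✗.
Only k = 6 is perfect, so the longest perfect 3' overlap is 6.

Longest perfect overlap: 6 complementary base pairs; significant dimer risk (threshold 3).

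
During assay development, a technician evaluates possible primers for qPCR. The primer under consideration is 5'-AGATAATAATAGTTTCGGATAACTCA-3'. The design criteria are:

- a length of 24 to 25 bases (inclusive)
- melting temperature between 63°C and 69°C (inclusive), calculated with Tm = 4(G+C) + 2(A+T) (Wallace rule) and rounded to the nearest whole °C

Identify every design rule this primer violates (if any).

Base counts: A=11, T=8, G=4, C=3 (length 26).
length: length 26, outside 24–25 ✗
Tm: Tm = 2·19 + 4·7 = 66°C ✓

Fails: length.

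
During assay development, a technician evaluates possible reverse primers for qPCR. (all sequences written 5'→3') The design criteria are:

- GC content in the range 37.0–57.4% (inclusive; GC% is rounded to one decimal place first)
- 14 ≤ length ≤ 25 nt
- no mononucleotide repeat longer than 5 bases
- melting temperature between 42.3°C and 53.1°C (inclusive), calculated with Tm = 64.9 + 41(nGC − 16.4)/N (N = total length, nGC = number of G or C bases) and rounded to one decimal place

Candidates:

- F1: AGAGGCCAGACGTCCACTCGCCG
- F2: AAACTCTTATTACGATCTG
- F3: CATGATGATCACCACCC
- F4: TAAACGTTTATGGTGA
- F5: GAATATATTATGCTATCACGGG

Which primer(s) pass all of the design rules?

F3 only.

F1 (23 nt, A=5 T=2 G=7 C=9): GC 16/23 = 69.6%, outside 37.0–57.4% ✗; length 23 ✓; longest run = 2 ✓; Tm = 64.9 + 41·(16 − 16.4)/23 = 64.2°C, outside 42.3–53.1°C ✗ — fails.
F2 (19 nt, A=6 T=7 G=2 C=4): GC 6/19 = 31.6%, outside 37.0–57.4% ✗; length 19 ✓; longest run = 3 ✓; Tm = 64.9 + 41·(6 − 16.4)/19 = 42.5°C ✓ — fails.
F3 (17 nt, A=5 T=3 G=2 C=7): GC 9/17 = 52.9% ✓; length 17 ✓; longest run = 3 ✓; Tm = 64.9 + 41·(9 − 16.4)/17 = 47.1°C ✓ — passes.
F4 (16 nt, A=5 T=6 G=4 C=1): GC 5/16 = 31.3%, outside 37.0–57.4% ✗; length 16 ✓; longest run = 3 ✓; Tm = 64.9 + 41·(5 − 16.4)/16 = 35.7°C, outside 42.3–53.1°C ✗ — fails.
F5 (22 nt, A=7 T=7 G=5 C=3): GC 8/22 = 36.4%, outside 37.0–57.4% ✗; length 22 ✓; longest run = 3 ✓; Tm = 64.9 + 41·(8 − 16.4)/22 = 49.2°C ✓ — fails.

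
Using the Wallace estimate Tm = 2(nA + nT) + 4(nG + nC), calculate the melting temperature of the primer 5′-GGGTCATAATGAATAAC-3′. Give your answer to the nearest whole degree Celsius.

46°C

Base counts: A=7, T=4, G=4, C=2 (length 17).
Tm = 2·(7+4) + 4·(4+2) = 2·11 + 4·6 = 22 + 24 = 46°C.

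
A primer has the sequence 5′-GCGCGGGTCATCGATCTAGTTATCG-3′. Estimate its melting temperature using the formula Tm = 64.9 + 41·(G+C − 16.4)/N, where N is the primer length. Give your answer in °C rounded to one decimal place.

61.0°C

Base counts: A=4, T=7, G=8, C=6; G+C = 14, N = 25.
Tm = 64.9 + 41·(14 − 16.4)/25 = 64.9 + -98.40/25 = 61.0°C.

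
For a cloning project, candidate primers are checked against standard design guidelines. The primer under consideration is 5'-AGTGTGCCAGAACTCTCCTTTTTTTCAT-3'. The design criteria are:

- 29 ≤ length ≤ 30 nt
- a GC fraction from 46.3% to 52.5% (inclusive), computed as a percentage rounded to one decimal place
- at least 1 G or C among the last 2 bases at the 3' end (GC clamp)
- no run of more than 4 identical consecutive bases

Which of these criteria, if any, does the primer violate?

Base counts: A=5, T=12, G=4, C=7 (length 28).
length: length 28, outside 29–30 ✗
GC content: GC 11/28 = 39.3%, outside 46.3–52.5% ✗
GC clamp: 3' end AT has 0 G/C, need ≥1 ✗
homopolymer run: longest run = 7, exceeds 4 ✗

Fails: length, GC content, GC clamp, homopolymer run.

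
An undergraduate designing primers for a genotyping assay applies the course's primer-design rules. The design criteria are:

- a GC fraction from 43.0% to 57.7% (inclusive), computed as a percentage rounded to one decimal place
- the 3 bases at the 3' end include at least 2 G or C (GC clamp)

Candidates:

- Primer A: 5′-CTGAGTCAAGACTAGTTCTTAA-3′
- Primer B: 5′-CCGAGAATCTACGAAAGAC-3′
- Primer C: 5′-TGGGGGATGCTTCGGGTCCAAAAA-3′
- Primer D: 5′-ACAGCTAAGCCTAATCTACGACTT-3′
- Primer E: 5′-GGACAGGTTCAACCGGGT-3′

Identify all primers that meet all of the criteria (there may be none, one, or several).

Primer A (22 nt, A=7 T=7 G=4 C=4): GC 8/22 = 36.4%, outside 43.0–57.7% ✗; 3' end TAA has 0 G/C, need ≥2 ✗ — fails.
Primer B (19 nt, A=8 T=2 G=4 C=5): GC 9/19 = 47.4% ✓; 3' end GAC has 2 G/C ✓ — passes.
Primer C (24 nt, A=6 T=5 G=9 C=4): GC 13/24 = 54.2% ✓; 3' end AAA has 0 G/C, need ≥2 ✗ — fails.
Primer D (24 nt, A=8 T=6 G=3 C=7): GC 10/24 = 41.7%, outside 43.0–57.7% ✗; 3' end CTT has 1 G/C, need ≥2 ✗ — fails.
Primer E (18 nt, A=4 T=3 G=7 C=4): GC 11/18 = 61.1%, outside 43.0–57.7% ✗; 3' end GGT has 2 G/C ✓ — fails.

Primer B only.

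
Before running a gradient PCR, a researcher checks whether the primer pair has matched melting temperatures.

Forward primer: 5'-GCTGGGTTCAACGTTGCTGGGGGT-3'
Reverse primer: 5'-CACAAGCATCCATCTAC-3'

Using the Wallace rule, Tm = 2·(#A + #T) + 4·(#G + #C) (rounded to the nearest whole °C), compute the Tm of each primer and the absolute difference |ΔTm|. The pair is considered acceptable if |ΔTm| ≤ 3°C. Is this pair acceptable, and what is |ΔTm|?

Forward: A=2 T=7 G=11 C=4 → Tm = 2·9 + 4·15 = 78°C.
Reverse: A=6 T=3 G=1 C=7 → Tm = 2·9 + 4·8 = 50°C.
|ΔTm| = |78 − 50| = 28°C, > 3°C.

|ΔTm| = 28°C; the pair is not acceptable.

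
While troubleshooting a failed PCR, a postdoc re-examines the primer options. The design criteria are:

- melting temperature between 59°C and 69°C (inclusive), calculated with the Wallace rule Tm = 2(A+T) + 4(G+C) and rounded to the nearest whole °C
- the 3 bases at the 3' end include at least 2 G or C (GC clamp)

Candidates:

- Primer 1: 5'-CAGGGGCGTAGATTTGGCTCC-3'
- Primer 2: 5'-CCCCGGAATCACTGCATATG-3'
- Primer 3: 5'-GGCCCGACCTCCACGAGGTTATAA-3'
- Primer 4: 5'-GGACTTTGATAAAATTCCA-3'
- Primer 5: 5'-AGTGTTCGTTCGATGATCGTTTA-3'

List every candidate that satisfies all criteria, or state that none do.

Primer 1 (21 nt, A=3 T=5 G=8 C=5): Tm = 2·8 + 4·13 = 68°C ✓; 3' end TCC has 2 G/C ✓ — passes.
Primer 2 (20 nt, A=5 T=4 G=4 C=7): Tm = 2·9 + 4·11 = 62°C ✓; 3' end ATG has 1 G/C, need ≥2 ✗ — fails.
Primer 3 (24 nt, A=6 T=4 G=6 C=8): Tm = 2·10 + 4·14 = 76°C, outside 59–69°C ✗; 3' end TAA has 0 G/C, need ≥2 ✗ — fails.
Primer 4 (19 nt, A=7 T=6 G=3 C=3): Tm = 2·13 + 4·6 = 50°C, outside 59–69°C ✗; 3' end CCA has 2 G/C ✓ — fails.
Primer 5 (23 nt, A=4 T=10 G=6 C=3): Tm = 2·14 + 4·9 = 64°C ✓; 3' end TTA has 0 G/C, need ≥2 ✗ — fails.

Primer 1 only.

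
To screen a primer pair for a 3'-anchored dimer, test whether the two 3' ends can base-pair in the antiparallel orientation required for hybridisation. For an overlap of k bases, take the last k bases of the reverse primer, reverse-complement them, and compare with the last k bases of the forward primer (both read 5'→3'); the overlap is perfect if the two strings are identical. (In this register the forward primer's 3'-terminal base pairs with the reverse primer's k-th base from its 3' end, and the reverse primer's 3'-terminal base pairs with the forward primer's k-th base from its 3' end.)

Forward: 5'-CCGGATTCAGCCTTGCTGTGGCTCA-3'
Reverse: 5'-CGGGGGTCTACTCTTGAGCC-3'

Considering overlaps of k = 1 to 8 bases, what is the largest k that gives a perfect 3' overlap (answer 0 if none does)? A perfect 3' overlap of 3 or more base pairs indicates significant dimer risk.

Last 8 bases (5'→3') — forward …GTGGCTCA, reverse …CTTGAGCC.
Reverse complement of the reverse primer's last 8 bases: GGCTCAAG; its first k bases are the reverse complement of the reverse primer's last k bases, so a perfect k-base overlap needs the forward primer's last k bases to equal them.
Comparing (forward last k vs required): k=1: A vs G ✗; k=2: CA vs GG ✗; k=3: TCA vs GGC ✗; k=4: CTCA vs GGCT ✗; k=5: GCTCA vs GGCTC ✗; k=6: GGCTCA vs GGCTCA ✓; k=7: TGGCTCA vs GGCTCAA ✗; k=8: GTGGCTCA vs GGCTCAAG ✗.
Only k = 6 is perfect, so the longest perfect 3' overlap is 6.

Longest perfect overlap: 6 complementary base pairs; significant dimer risk (threshold 3).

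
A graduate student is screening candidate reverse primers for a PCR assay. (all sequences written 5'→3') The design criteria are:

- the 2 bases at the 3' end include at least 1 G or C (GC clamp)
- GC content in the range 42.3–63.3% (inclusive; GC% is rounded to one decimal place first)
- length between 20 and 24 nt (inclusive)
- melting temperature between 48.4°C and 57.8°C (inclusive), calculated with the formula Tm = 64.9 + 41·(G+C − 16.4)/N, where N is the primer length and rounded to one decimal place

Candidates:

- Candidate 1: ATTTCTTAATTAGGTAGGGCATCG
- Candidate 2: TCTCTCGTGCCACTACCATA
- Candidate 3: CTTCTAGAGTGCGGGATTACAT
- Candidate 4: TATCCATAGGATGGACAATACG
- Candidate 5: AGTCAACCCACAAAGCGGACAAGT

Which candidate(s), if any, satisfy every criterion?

Candidate 5 only.

Candidate 1 (24 nt, A=6 T=9 G=6 C=3): 3' end CG has 2 G/C ✓; GC 9/24 = 37.5%, outside 42.3–63.3% ✗; length 24 ✓; Tm = 64.9 + 41·(9 − 16.4)/24 = 52.3°C ✓ — fails.
Candidate 2 (20 nt, A=4 T=6 G=2 C=8): 3' end TA has 0 G/C, need ≥1 ✗; GC 10/20 = 50.0% ✓; length 20 ✓; Tm = 64.9 + 41·(10 − 16.4)/20 = 51.8°C ✓ — fails.
Candidate 3 (22 nt, A=5 T=7 G=6 C=4): 3' end AT has 0 G/C, need ≥1 ✗; GC 10/22 = 45.5% ✓; length 22 ✓; Tm = 64.9 + 41·(10 − 16.4)/22 = 53.0°C ✓ — fails.
Candidate 4 (22 nt, A=8 T=5 G=5 C=4): 3' end CG has 2 G/C ✓; GC 9/22 = 40.9%, outside 42.3–63.3% ✗; length 22 ✓; Tm = 64.9 + 41·(9 − 16.4)/22 = 51.1°C ✓ — fails.
Candidate 5 (24 nt, A=10 T=2 G=5 C=7): 3' end GT has 1 G/C ✓; GC 12/24 = 50.0% ✓; length 24 ✓; Tm = 64.9 + 41·(12 − 16.4)/24 = 57.4°C ✓ — passes.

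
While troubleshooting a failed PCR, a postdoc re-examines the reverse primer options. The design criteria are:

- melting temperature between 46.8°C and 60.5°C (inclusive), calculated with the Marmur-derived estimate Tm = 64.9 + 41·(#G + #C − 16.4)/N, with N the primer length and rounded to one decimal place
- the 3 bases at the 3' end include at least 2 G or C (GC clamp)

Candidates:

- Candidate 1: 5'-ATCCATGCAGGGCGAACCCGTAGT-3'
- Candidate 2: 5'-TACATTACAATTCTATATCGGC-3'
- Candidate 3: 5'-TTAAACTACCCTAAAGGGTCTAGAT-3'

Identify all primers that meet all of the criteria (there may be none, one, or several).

Candidate 2 only.

Candidate 1 (24 nt, A=6 T=4 G=7 C=7): Tm = 64.9 + 41·(14 − 16.4)/24 = 60.8°C, outside 46.8–60.5°C ✗; 3' end AGT has 1 G/C, need ≥2 ✗ — fails.
Candidate 2 (22 nt, A=7 T=8 G=2 C=5): Tm = 64.9 + 41·(7 − 16.4)/22 = 47.4°C ✓; 3' end GGC has 3 G/C ✓ — passes.
Candidate 3 (25 nt, A=9 T=7 G=4 C=5): Tm = 64.9 + 41·(9 − 16.4)/25 = 52.8°C ✓; 3' end GAT has 1 G/C, need ≥2 ✗ — fails.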